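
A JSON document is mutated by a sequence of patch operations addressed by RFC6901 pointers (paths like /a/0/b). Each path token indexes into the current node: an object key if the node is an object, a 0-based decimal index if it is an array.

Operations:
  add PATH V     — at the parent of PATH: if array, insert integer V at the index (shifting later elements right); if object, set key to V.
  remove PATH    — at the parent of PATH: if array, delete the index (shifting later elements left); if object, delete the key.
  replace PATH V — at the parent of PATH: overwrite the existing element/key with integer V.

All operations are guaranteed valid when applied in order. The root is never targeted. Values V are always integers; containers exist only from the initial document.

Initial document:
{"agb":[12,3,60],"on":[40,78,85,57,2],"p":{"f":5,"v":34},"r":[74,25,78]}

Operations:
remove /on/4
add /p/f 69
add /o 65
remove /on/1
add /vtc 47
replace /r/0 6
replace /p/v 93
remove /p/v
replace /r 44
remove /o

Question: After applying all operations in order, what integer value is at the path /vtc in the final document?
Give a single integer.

Answer: 47

Derivation:
After op 1 (remove /on/4): {"agb":[12,3,60],"on":[40,78,85,57],"p":{"f":5,"v":34},"r":[74,25,78]}
After op 2 (add /p/f 69): {"agb":[12,3,60],"on":[40,78,85,57],"p":{"f":69,"v":34},"r":[74,25,78]}
After op 3 (add /o 65): {"agb":[12,3,60],"o":65,"on":[40,78,85,57],"p":{"f":69,"v":34},"r":[74,25,78]}
After op 4 (remove /on/1): {"agb":[12,3,60],"o":65,"on":[40,85,57],"p":{"f":69,"v":34},"r":[74,25,78]}
After op 5 (add /vtc 47): {"agb":[12,3,60],"o":65,"on":[40,85,57],"p":{"f":69,"v":34},"r":[74,25,78],"vtc":47}
After op 6 (replace /r/0 6): {"agb":[12,3,60],"o":65,"on":[40,85,57],"p":{"f":69,"v":34},"r":[6,25,78],"vtc":47}
After op 7 (replace /p/v 93): {"agb":[12,3,60],"o":65,"on":[40,85,57],"p":{"f":69,"v":93},"r":[6,25,78],"vtc":47}
After op 8 (remove /p/v): {"agb":[12,3,60],"o":65,"on":[40,85,57],"p":{"f":69},"r":[6,25,78],"vtc":47}
After op 9 (replace /r 44): {"agb":[12,3,60],"o":65,"on":[40,85,57],"p":{"f":69},"r":44,"vtc":47}
After op 10 (remove /o): {"agb":[12,3,60],"on":[40,85,57],"p":{"f":69},"r":44,"vtc":47}
Value at /vtc: 47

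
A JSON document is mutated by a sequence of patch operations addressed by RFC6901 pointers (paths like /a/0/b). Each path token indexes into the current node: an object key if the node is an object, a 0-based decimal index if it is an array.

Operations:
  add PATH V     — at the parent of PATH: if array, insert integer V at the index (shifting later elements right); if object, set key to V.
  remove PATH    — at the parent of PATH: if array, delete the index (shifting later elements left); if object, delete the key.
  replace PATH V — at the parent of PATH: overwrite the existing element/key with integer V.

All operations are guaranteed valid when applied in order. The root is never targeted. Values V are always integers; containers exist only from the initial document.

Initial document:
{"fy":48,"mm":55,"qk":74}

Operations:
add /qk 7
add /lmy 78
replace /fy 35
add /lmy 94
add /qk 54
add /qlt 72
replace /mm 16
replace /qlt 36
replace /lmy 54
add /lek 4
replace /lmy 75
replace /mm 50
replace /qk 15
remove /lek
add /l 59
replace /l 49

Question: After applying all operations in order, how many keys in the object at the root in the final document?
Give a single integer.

Answer: 6

Derivation:
After op 1 (add /qk 7): {"fy":48,"mm":55,"qk":7}
After op 2 (add /lmy 78): {"fy":48,"lmy":78,"mm":55,"qk":7}
After op 3 (replace /fy 35): {"fy":35,"lmy":78,"mm":55,"qk":7}
After op 4 (add /lmy 94): {"fy":35,"lmy":94,"mm":55,"qk":7}
After op 5 (add /qk 54): {"fy":35,"lmy":94,"mm":55,"qk":54}
After op 6 (add /qlt 72): {"fy":35,"lmy":94,"mm":55,"qk":54,"qlt":72}
After op 7 (replace /mm 16): {"fy":35,"lmy":94,"mm":16,"qk":54,"qlt":72}
After op 8 (replace /qlt 36): {"fy":35,"lmy":94,"mm":16,"qk":54,"qlt":36}
After op 9 (replace /lmy 54): {"fy":35,"lmy":54,"mm":16,"qk":54,"qlt":36}
After op 10 (add /lek 4): {"fy":35,"lek":4,"lmy":54,"mm":16,"qk":54,"qlt":36}
After op 11 (replace /lmy 75): {"fy":35,"lek":4,"lmy":75,"mm":16,"qk":54,"qlt":36}
After op 12 (replace /mm 50): {"fy":35,"lek":4,"lmy":75,"mm":50,"qk":54,"qlt":36}
After op 13 (replace /qk 15): {"fy":35,"lek":4,"lmy":75,"mm":50,"qk":15,"qlt":36}
After op 14 (remove /lek): {"fy":35,"lmy":75,"mm":50,"qk":15,"qlt":36}
After op 15 (add /l 59): {"fy":35,"l":59,"lmy":75,"mm":50,"qk":15,"qlt":36}
After op 16 (replace /l 49): {"fy":35,"l":49,"lmy":75,"mm":50,"qk":15,"qlt":36}
Size at the root: 6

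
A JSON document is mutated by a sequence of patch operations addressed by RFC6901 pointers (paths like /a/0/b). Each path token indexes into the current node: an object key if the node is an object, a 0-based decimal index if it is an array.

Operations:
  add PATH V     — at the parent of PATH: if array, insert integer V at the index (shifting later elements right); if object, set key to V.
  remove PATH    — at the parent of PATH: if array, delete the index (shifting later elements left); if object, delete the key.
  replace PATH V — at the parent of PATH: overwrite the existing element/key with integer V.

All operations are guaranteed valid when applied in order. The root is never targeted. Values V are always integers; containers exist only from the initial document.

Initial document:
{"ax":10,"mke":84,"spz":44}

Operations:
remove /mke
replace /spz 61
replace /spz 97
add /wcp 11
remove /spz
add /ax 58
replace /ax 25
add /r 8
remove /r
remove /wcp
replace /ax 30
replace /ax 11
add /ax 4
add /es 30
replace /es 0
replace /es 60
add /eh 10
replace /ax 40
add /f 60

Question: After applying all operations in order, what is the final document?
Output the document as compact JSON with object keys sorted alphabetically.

Answer: {"ax":40,"eh":10,"es":60,"f":60}

Derivation:
After op 1 (remove /mke): {"ax":10,"spz":44}
After op 2 (replace /spz 61): {"ax":10,"spz":61}
After op 3 (replace /spz 97): {"ax":10,"spz":97}
After op 4 (add /wcp 11): {"ax":10,"spz":97,"wcp":11}
After op 5 (remove /spz): {"ax":10,"wcp":11}
After op 6 (add /ax 58): {"ax":58,"wcp":11}
After op 7 (replace /ax 25): {"ax":25,"wcp":11}
After op 8 (add /r 8): {"ax":25,"r":8,"wcp":11}
After op 9 (remove /r): {"ax":25,"wcp":11}
After op 10 (remove /wcp): {"ax":25}
After op 11 (replace /ax 30): {"ax":30}
After op 12 (replace /ax 11): {"ax":11}
After op 13 (add /ax 4): {"ax":4}
After op 14 (add /es 30): {"ax":4,"es":30}
After op 15 (replace /es 0): {"ax":4,"es":0}
After op 16 (replace /es 60): {"ax":4,"es":60}
After op 17 (add /eh 10): {"ax":4,"eh":10,"es":60}
After op 18 (replace /ax 40): {"ax":40,"eh":10,"es":60}
After op 19 (add /f 60): {"ax":40,"eh":10,"es":60,"f":60}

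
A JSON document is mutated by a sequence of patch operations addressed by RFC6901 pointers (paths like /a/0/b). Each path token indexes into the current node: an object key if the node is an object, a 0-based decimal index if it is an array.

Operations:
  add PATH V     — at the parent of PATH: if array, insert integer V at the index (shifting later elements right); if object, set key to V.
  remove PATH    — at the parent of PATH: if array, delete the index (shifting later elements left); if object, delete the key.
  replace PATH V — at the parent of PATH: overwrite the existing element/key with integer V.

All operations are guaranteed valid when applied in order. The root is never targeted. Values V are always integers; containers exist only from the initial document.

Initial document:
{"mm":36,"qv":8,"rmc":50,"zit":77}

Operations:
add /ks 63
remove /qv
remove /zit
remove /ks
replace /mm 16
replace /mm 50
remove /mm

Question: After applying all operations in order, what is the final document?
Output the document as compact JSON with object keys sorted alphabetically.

Answer: {"rmc":50}

Derivation:
After op 1 (add /ks 63): {"ks":63,"mm":36,"qv":8,"rmc":50,"zit":77}
After op 2 (remove /qv): {"ks":63,"mm":36,"rmc":50,"zit":77}
After op 3 (remove /zit): {"ks":63,"mm":36,"rmc":50}
After op 4 (remove /ks): {"mm":36,"rmc":50}
After op 5 (replace /mm 16): {"mm":16,"rmc":50}
After op 6 (replace /mm 50): {"mm":50,"rmc":50}
After op 7 (remove /mm): {"rmc":50}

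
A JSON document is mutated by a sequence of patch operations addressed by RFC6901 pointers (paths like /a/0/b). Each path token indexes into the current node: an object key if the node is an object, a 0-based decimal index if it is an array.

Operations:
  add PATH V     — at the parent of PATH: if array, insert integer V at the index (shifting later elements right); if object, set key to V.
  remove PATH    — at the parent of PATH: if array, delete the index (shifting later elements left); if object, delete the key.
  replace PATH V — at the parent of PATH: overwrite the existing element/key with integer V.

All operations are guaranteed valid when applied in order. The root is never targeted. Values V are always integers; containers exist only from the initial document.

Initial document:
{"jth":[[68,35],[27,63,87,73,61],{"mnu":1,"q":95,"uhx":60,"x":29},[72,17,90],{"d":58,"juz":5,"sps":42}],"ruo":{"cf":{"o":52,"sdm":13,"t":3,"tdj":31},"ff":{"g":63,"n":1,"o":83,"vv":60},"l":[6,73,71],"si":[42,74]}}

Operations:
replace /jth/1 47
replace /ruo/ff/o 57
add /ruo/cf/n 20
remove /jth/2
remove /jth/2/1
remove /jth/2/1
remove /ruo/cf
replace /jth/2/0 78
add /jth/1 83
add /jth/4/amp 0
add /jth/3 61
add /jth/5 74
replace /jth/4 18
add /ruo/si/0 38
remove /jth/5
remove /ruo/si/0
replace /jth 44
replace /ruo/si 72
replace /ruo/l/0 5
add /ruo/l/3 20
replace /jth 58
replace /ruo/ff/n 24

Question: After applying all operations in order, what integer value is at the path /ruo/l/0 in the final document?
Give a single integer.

After op 1 (replace /jth/1 47): {"jth":[[68,35],47,{"mnu":1,"q":95,"uhx":60,"x":29},[72,17,90],{"d":58,"juz":5,"sps":42}],"ruo":{"cf":{"o":52,"sdm":13,"t":3,"tdj":31},"ff":{"g":63,"n":1,"o":83,"vv":60},"l":[6,73,71],"si":[42,74]}}
After op 2 (replace /ruo/ff/o 57): {"jth":[[68,35],47,{"mnu":1,"q":95,"uhx":60,"x":29},[72,17,90],{"d":58,"juz":5,"sps":42}],"ruo":{"cf":{"o":52,"sdm":13,"t":3,"tdj":31},"ff":{"g":63,"n":1,"o":57,"vv":60},"l":[6,73,71],"si":[42,74]}}
After op 3 (add /ruo/cf/n 20): {"jth":[[68,35],47,{"mnu":1,"q":95,"uhx":60,"x":29},[72,17,90],{"d":58,"juz":5,"sps":42}],"ruo":{"cf":{"n":20,"o":52,"sdm":13,"t":3,"tdj":31},"ff":{"g":63,"n":1,"o":57,"vv":60},"l":[6,73,71],"si":[42,74]}}
After op 4 (remove /jth/2): {"jth":[[68,35],47,[72,17,90],{"d":58,"juz":5,"sps":42}],"ruo":{"cf":{"n":20,"o":52,"sdm":13,"t":3,"tdj":31},"ff":{"g":63,"n":1,"o":57,"vv":60},"l":[6,73,71],"si":[42,74]}}
After op 5 (remove /jth/2/1): {"jth":[[68,35],47,[72,90],{"d":58,"juz":5,"sps":42}],"ruo":{"cf":{"n":20,"o":52,"sdm":13,"t":3,"tdj":31},"ff":{"g":63,"n":1,"o":57,"vv":60},"l":[6,73,71],"si":[42,74]}}
After op 6 (remove /jth/2/1): {"jth":[[68,35],47,[72],{"d":58,"juz":5,"sps":42}],"ruo":{"cf":{"n":20,"o":52,"sdm":13,"t":3,"tdj":31},"ff":{"g":63,"n":1,"o":57,"vv":60},"l":[6,73,71],"si":[42,74]}}
After op 7 (remove /ruo/cf): {"jth":[[68,35],47,[72],{"d":58,"juz":5,"sps":42}],"ruo":{"ff":{"g":63,"n":1,"o":57,"vv":60},"l":[6,73,71],"si":[42,74]}}
After op 8 (replace /jth/2/0 78): {"jth":[[68,35],47,[78],{"d":58,"juz":5,"sps":42}],"ruo":{"ff":{"g":63,"n":1,"o":57,"vv":60},"l":[6,73,71],"si":[42,74]}}
After op 9 (add /jth/1 83): {"jth":[[68,35],83,47,[78],{"d":58,"juz":5,"sps":42}],"ruo":{"ff":{"g":63,"n":1,"o":57,"vv":60},"l":[6,73,71],"si":[42,74]}}
After op 10 (add /jth/4/amp 0): {"jth":[[68,35],83,47,[78],{"amp":0,"d":58,"juz":5,"sps":42}],"ruo":{"ff":{"g":63,"n":1,"o":57,"vv":60},"l":[6,73,71],"si":[42,74]}}
After op 11 (add /jth/3 61): {"jth":[[68,35],83,47,61,[78],{"amp":0,"d":58,"juz":5,"sps":42}],"ruo":{"ff":{"g":63,"n":1,"o":57,"vv":60},"l":[6,73,71],"si":[42,74]}}
After op 12 (add /jth/5 74): {"jth":[[68,35],83,47,61,[78],74,{"amp":0,"d":58,"juz":5,"sps":42}],"ruo":{"ff":{"g":63,"n":1,"o":57,"vv":60},"l":[6,73,71],"si":[42,74]}}
After op 13 (replace /jth/4 18): {"jth":[[68,35],83,47,61,18,74,{"amp":0,"d":58,"juz":5,"sps":42}],"ruo":{"ff":{"g":63,"n":1,"o":57,"vv":60},"l":[6,73,71],"si":[42,74]}}
After op 14 (add /ruo/si/0 38): {"jth":[[68,35],83,47,61,18,74,{"amp":0,"d":58,"juz":5,"sps":42}],"ruo":{"ff":{"g":63,"n":1,"o":57,"vv":60},"l":[6,73,71],"si":[38,42,74]}}
After op 15 (remove /jth/5): {"jth":[[68,35],83,47,61,18,{"amp":0,"d":58,"juz":5,"sps":42}],"ruo":{"ff":{"g":63,"n":1,"o":57,"vv":60},"l":[6,73,71],"si":[38,42,74]}}
After op 16 (remove /ruo/si/0): {"jth":[[68,35],83,47,61,18,{"amp":0,"d":58,"juz":5,"sps":42}],"ruo":{"ff":{"g":63,"n":1,"o":57,"vv":60},"l":[6,73,71],"si":[42,74]}}
After op 17 (replace /jth 44): {"jth":44,"ruo":{"ff":{"g":63,"n":1,"o":57,"vv":60},"l":[6,73,71],"si":[42,74]}}
After op 18 (replace /ruo/si 72): {"jth":44,"ruo":{"ff":{"g":63,"n":1,"o":57,"vv":60},"l":[6,73,71],"si":72}}
After op 19 (replace /ruo/l/0 5): {"jth":44,"ruo":{"ff":{"g":63,"n":1,"o":57,"vv":60},"l":[5,73,71],"si":72}}
After op 20 (add /ruo/l/3 20): {"jth":44,"ruo":{"ff":{"g":63,"n":1,"o":57,"vv":60},"l":[5,73,71,20],"si":72}}
After op 21 (replace /jth 58): {"jth":58,"ruo":{"ff":{"g":63,"n":1,"o":57,"vv":60},"l":[5,73,71,20],"si":72}}
After op 22 (replace /ruo/ff/n 24): {"jth":58,"ruo":{"ff":{"g":63,"n":24,"o":57,"vv":60},"l":[5,73,71,20],"si":72}}
Value at /ruo/l/0: 5

Answer: 5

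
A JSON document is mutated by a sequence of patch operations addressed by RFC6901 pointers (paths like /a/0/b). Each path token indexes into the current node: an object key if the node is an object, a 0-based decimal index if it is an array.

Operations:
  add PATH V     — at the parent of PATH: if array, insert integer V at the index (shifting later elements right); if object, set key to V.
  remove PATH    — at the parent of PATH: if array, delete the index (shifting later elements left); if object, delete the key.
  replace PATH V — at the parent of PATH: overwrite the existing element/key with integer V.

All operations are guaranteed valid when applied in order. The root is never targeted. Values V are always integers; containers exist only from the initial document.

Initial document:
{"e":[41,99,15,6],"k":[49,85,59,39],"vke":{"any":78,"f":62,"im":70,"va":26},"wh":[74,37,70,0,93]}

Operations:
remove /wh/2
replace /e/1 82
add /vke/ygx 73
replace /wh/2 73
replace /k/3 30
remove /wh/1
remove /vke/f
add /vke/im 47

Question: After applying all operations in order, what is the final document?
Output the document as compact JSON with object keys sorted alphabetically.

Answer: {"e":[41,82,15,6],"k":[49,85,59,30],"vke":{"any":78,"im":47,"va":26,"ygx":73},"wh":[74,73,93]}

Derivation:
After op 1 (remove /wh/2): {"e":[41,99,15,6],"k":[49,85,59,39],"vke":{"any":78,"f":62,"im":70,"va":26},"wh":[74,37,0,93]}
After op 2 (replace /e/1 82): {"e":[41,82,15,6],"k":[49,85,59,39],"vke":{"any":78,"f":62,"im":70,"va":26},"wh":[74,37,0,93]}
After op 3 (add /vke/ygx 73): {"e":[41,82,15,6],"k":[49,85,59,39],"vke":{"any":78,"f":62,"im":70,"va":26,"ygx":73},"wh":[74,37,0,93]}
After op 4 (replace /wh/2 73): {"e":[41,82,15,6],"k":[49,85,59,39],"vke":{"any":78,"f":62,"im":70,"va":26,"ygx":73},"wh":[74,37,73,93]}
After op 5 (replace /k/3 30): {"e":[41,82,15,6],"k":[49,85,59,30],"vke":{"any":78,"f":62,"im":70,"va":26,"ygx":73},"wh":[74,37,73,93]}
After op 6 (remove /wh/1): {"e":[41,82,15,6],"k":[49,85,59,30],"vke":{"any":78,"f":62,"im":70,"va":26,"ygx":73},"wh":[74,73,93]}
After op 7 (remove /vke/f): {"e":[41,82,15,6],"k":[49,85,59,30],"vke":{"any":78,"im":70,"va":26,"ygx":73},"wh":[74,73,93]}
After op 8 (add /vke/im 47): {"e":[41,82,15,6],"k":[49,85,59,30],"vke":{"any":78,"im":47,"va":26,"ygx":73},"wh":[74,73,93]}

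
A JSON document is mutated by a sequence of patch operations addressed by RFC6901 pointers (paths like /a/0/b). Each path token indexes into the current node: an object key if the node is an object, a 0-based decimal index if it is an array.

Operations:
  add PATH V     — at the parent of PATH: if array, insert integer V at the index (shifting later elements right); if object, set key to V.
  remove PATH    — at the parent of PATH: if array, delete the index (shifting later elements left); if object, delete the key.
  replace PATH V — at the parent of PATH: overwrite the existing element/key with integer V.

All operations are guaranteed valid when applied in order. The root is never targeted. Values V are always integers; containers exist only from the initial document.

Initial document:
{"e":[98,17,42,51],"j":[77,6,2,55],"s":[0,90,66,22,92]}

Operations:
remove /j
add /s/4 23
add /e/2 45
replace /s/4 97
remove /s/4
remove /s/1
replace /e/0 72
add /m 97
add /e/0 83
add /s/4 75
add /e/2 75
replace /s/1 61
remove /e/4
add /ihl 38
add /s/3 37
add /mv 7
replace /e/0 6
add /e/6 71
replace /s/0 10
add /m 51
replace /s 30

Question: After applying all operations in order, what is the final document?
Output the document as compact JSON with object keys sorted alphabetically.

After op 1 (remove /j): {"e":[98,17,42,51],"s":[0,90,66,22,92]}
After op 2 (add /s/4 23): {"e":[98,17,42,51],"s":[0,90,66,22,23,92]}
After op 3 (add /e/2 45): {"e":[98,17,45,42,51],"s":[0,90,66,22,23,92]}
After op 4 (replace /s/4 97): {"e":[98,17,45,42,51],"s":[0,90,66,22,97,92]}
After op 5 (remove /s/4): {"e":[98,17,45,42,51],"s":[0,90,66,22,92]}
After op 6 (remove /s/1): {"e":[98,17,45,42,51],"s":[0,66,22,92]}
After op 7 (replace /e/0 72): {"e":[72,17,45,42,51],"s":[0,66,22,92]}
After op 8 (add /m 97): {"e":[72,17,45,42,51],"m":97,"s":[0,66,22,92]}
After op 9 (add /e/0 83): {"e":[83,72,17,45,42,51],"m":97,"s":[0,66,22,92]}
After op 10 (add /s/4 75): {"e":[83,72,17,45,42,51],"m":97,"s":[0,66,22,92,75]}
After op 11 (add /e/2 75): {"e":[83,72,75,17,45,42,51],"m":97,"s":[0,66,22,92,75]}
After op 12 (replace /s/1 61): {"e":[83,72,75,17,45,42,51],"m":97,"s":[0,61,22,92,75]}
After op 13 (remove /e/4): {"e":[83,72,75,17,42,51],"m":97,"s":[0,61,22,92,75]}
After op 14 (add /ihl 38): {"e":[83,72,75,17,42,51],"ihl":38,"m":97,"s":[0,61,22,92,75]}
After op 15 (add /s/3 37): {"e":[83,72,75,17,42,51],"ihl":38,"m":97,"s":[0,61,22,37,92,75]}
After op 16 (add /mv 7): {"e":[83,72,75,17,42,51],"ihl":38,"m":97,"mv":7,"s":[0,61,22,37,92,75]}
After op 17 (replace /e/0 6): {"e":[6,72,75,17,42,51],"ihl":38,"m":97,"mv":7,"s":[0,61,22,37,92,75]}
After op 18 (add /e/6 71): {"e":[6,72,75,17,42,51,71],"ihl":38,"m":97,"mv":7,"s":[0,61,22,37,92,75]}
After op 19 (replace /s/0 10): {"e":[6,72,75,17,42,51,71],"ihl":38,"m":97,"mv":7,"s":[10,61,22,37,92,75]}
After op 20 (add /m 51): {"e":[6,72,75,17,42,51,71],"ihl":38,"m":51,"mv":7,"s":[10,61,22,37,92,75]}
After op 21 (replace /s 30): {"e":[6,72,75,17,42,51,71],"ihl":38,"m":51,"mv":7,"s":30}

Answer: {"e":[6,72,75,17,42,51,71],"ihl":38,"m":51,"mv":7,"s":30}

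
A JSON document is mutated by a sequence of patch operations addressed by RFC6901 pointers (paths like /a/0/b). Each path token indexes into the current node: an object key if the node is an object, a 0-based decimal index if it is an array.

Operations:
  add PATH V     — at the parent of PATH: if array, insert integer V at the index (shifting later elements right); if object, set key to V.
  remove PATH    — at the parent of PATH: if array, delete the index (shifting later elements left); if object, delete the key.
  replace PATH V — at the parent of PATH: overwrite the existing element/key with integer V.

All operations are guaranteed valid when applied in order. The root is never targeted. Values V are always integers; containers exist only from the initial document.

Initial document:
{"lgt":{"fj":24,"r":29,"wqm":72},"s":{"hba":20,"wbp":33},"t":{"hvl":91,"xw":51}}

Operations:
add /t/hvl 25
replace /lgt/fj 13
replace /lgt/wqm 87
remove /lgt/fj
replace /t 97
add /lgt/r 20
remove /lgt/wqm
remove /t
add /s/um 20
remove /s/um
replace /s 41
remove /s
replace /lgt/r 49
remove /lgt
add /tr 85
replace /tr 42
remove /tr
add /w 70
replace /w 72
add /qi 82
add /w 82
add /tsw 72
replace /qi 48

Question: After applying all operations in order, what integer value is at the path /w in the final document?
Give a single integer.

Answer: 82

Derivation:
After op 1 (add /t/hvl 25): {"lgt":{"fj":24,"r":29,"wqm":72},"s":{"hba":20,"wbp":33},"t":{"hvl":25,"xw":51}}
After op 2 (replace /lgt/fj 13): {"lgt":{"fj":13,"r":29,"wqm":72},"s":{"hba":20,"wbp":33},"t":{"hvl":25,"xw":51}}
After op 3 (replace /lgt/wqm 87): {"lgt":{"fj":13,"r":29,"wqm":87},"s":{"hba":20,"wbp":33},"t":{"hvl":25,"xw":51}}
After op 4 (remove /lgt/fj): {"lgt":{"r":29,"wqm":87},"s":{"hba":20,"wbp":33},"t":{"hvl":25,"xw":51}}
After op 5 (replace /t 97): {"lgt":{"r":29,"wqm":87},"s":{"hba":20,"wbp":33},"t":97}
After op 6 (add /lgt/r 20): {"lgt":{"r":20,"wqm":87},"s":{"hba":20,"wbp":33},"t":97}
After op 7 (remove /lgt/wqm): {"lgt":{"r":20},"s":{"hba":20,"wbp":33},"t":97}
After op 8 (remove /t): {"lgt":{"r":20},"s":{"hba":20,"wbp":33}}
After op 9 (add /s/um 20): {"lgt":{"r":20},"s":{"hba":20,"um":20,"wbp":33}}
After op 10 (remove /s/um): {"lgt":{"r":20},"s":{"hba":20,"wbp":33}}
After op 11 (replace /s 41): {"lgt":{"r":20},"s":41}
After op 12 (remove /s): {"lgt":{"r":20}}
After op 13 (replace /lgt/r 49): {"lgt":{"r":49}}
After op 14 (remove /lgt): {}
After op 15 (add /tr 85): {"tr":85}
After op 16 (replace /tr 42): {"tr":42}
After op 17 (remove /tr): {}
After op 18 (add /w 70): {"w":70}
After op 19 (replace /w 72): {"w":72}
After op 20 (add /qi 82): {"qi":82,"w":72}
After op 21 (add /w 82): {"qi":82,"w":82}
After op 22 (add /tsw 72): {"qi":82,"tsw":72,"w":82}
After op 23 (replace /qi 48): {"qi":48,"tsw":72,"w":82}
Value at /w: 82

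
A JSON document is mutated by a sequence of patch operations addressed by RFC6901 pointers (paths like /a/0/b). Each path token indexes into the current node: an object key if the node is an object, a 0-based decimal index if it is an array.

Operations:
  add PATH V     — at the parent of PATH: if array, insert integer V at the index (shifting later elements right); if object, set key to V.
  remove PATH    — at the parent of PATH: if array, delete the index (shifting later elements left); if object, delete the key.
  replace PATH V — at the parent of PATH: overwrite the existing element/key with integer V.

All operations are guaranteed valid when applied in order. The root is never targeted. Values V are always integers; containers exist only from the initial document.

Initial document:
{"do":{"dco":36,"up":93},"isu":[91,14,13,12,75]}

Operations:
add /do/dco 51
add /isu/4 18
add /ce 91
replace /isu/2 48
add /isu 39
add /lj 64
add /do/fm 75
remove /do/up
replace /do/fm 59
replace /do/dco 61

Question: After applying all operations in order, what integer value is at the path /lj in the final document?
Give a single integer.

Answer: 64

Derivation:
After op 1 (add /do/dco 51): {"do":{"dco":51,"up":93},"isu":[91,14,13,12,75]}
After op 2 (add /isu/4 18): {"do":{"dco":51,"up":93},"isu":[91,14,13,12,18,75]}
After op 3 (add /ce 91): {"ce":91,"do":{"dco":51,"up":93},"isu":[91,14,13,12,18,75]}
After op 4 (replace /isu/2 48): {"ce":91,"do":{"dco":51,"up":93},"isu":[91,14,48,12,18,75]}
After op 5 (add /isu 39): {"ce":91,"do":{"dco":51,"up":93},"isu":39}
After op 6 (add /lj 64): {"ce":91,"do":{"dco":51,"up":93},"isu":39,"lj":64}
After op 7 (add /do/fm 75): {"ce":91,"do":{"dco":51,"fm":75,"up":93},"isu":39,"lj":64}
After op 8 (remove /do/up): {"ce":91,"do":{"dco":51,"fm":75},"isu":39,"lj":64}
After op 9 (replace /do/fm 59): {"ce":91,"do":{"dco":51,"fm":59},"isu":39,"lj":64}
After op 10 (replace /do/dco 61): {"ce":91,"do":{"dco":61,"fm":59},"isu":39,"lj":64}
Value at /lj: 64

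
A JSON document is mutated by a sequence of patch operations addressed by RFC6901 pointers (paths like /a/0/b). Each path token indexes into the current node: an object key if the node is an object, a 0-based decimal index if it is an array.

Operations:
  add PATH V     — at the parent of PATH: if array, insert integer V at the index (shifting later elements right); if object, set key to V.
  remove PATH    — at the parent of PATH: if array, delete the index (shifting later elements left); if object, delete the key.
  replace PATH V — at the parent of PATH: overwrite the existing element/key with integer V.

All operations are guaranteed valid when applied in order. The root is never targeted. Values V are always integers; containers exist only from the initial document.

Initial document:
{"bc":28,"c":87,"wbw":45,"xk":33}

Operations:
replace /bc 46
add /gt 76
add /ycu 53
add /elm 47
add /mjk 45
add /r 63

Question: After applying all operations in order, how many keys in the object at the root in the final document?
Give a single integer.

Answer: 9

Derivation:
After op 1 (replace /bc 46): {"bc":46,"c":87,"wbw":45,"xk":33}
After op 2 (add /gt 76): {"bc":46,"c":87,"gt":76,"wbw":45,"xk":33}
After op 3 (add /ycu 53): {"bc":46,"c":87,"gt":76,"wbw":45,"xk":33,"ycu":53}
After op 4 (add /elm 47): {"bc":46,"c":87,"elm":47,"gt":76,"wbw":45,"xk":33,"ycu":53}
After op 5 (add /mjk 45): {"bc":46,"c":87,"elm":47,"gt":76,"mjk":45,"wbw":45,"xk":33,"ycu":53}
After op 6 (add /r 63): {"bc":46,"c":87,"elm":47,"gt":76,"mjk":45,"r":63,"wbw":45,"xk":33,"ycu":53}
Size at the root: 9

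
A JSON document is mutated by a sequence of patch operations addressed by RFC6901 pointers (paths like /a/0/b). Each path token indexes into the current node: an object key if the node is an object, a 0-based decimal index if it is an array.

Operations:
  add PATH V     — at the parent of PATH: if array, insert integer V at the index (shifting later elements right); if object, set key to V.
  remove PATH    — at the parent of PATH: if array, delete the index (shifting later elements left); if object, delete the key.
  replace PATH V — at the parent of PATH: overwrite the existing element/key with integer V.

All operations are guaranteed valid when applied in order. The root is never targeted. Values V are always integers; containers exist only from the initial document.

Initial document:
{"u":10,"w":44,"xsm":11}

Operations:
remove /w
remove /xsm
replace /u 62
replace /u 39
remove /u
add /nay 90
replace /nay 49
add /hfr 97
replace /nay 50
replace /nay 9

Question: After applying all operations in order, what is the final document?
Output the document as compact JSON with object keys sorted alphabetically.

Answer: {"hfr":97,"nay":9}

Derivation:
After op 1 (remove /w): {"u":10,"xsm":11}
After op 2 (remove /xsm): {"u":10}
After op 3 (replace /u 62): {"u":62}
After op 4 (replace /u 39): {"u":39}
After op 5 (remove /u): {}
After op 6 (add /nay 90): {"nay":90}
After op 7 (replace /nay 49): {"nay":49}
After op 8 (add /hfr 97): {"hfr":97,"nay":49}
After op 9 (replace /nay 50): {"hfr":97,"nay":50}
After op 10 (replace /nay 9): {"hfr":97,"nay":9}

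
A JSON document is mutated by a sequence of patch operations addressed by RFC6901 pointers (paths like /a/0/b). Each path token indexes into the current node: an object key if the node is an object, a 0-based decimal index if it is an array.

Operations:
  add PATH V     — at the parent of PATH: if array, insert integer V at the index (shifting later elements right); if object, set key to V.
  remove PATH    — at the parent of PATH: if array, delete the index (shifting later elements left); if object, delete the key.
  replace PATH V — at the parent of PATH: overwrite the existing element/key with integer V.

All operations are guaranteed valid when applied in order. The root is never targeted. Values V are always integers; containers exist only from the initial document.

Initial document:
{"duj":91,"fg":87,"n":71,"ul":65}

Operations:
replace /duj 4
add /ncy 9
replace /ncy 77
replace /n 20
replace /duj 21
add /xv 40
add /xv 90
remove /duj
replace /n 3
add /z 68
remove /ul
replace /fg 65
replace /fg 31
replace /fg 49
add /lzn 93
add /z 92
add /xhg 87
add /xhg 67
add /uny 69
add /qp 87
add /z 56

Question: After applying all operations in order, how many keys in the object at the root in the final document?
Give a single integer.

After op 1 (replace /duj 4): {"duj":4,"fg":87,"n":71,"ul":65}
After op 2 (add /ncy 9): {"duj":4,"fg":87,"n":71,"ncy":9,"ul":65}
After op 3 (replace /ncy 77): {"duj":4,"fg":87,"n":71,"ncy":77,"ul":65}
After op 4 (replace /n 20): {"duj":4,"fg":87,"n":20,"ncy":77,"ul":65}
After op 5 (replace /duj 21): {"duj":21,"fg":87,"n":20,"ncy":77,"ul":65}
After op 6 (add /xv 40): {"duj":21,"fg":87,"n":20,"ncy":77,"ul":65,"xv":40}
After op 7 (add /xv 90): {"duj":21,"fg":87,"n":20,"ncy":77,"ul":65,"xv":90}
After op 8 (remove /duj): {"fg":87,"n":20,"ncy":77,"ul":65,"xv":90}
After op 9 (replace /n 3): {"fg":87,"n":3,"ncy":77,"ul":65,"xv":90}
After op 10 (add /z 68): {"fg":87,"n":3,"ncy":77,"ul":65,"xv":90,"z":68}
After op 11 (remove /ul): {"fg":87,"n":3,"ncy":77,"xv":90,"z":68}
After op 12 (replace /fg 65): {"fg":65,"n":3,"ncy":77,"xv":90,"z":68}
After op 13 (replace /fg 31): {"fg":31,"n":3,"ncy":77,"xv":90,"z":68}
After op 14 (replace /fg 49): {"fg":49,"n":3,"ncy":77,"xv":90,"z":68}
After op 15 (add /lzn 93): {"fg":49,"lzn":93,"n":3,"ncy":77,"xv":90,"z":68}
After op 16 (add /z 92): {"fg":49,"lzn":93,"n":3,"ncy":77,"xv":90,"z":92}
After op 17 (add /xhg 87): {"fg":49,"lzn":93,"n":3,"ncy":77,"xhg":87,"xv":90,"z":92}
After op 18 (add /xhg 67): {"fg":49,"lzn":93,"n":3,"ncy":77,"xhg":67,"xv":90,"z":92}
After op 19 (add /uny 69): {"fg":49,"lzn":93,"n":3,"ncy":77,"uny":69,"xhg":67,"xv":90,"z":92}
After op 20 (add /qp 87): {"fg":49,"lzn":93,"n":3,"ncy":77,"qp":87,"uny":69,"xhg":67,"xv":90,"z":92}
After op 21 (add /z 56): {"fg":49,"lzn":93,"n":3,"ncy":77,"qp":87,"uny":69,"xhg":67,"xv":90,"z":56}
Size at the root: 9

Answer: 9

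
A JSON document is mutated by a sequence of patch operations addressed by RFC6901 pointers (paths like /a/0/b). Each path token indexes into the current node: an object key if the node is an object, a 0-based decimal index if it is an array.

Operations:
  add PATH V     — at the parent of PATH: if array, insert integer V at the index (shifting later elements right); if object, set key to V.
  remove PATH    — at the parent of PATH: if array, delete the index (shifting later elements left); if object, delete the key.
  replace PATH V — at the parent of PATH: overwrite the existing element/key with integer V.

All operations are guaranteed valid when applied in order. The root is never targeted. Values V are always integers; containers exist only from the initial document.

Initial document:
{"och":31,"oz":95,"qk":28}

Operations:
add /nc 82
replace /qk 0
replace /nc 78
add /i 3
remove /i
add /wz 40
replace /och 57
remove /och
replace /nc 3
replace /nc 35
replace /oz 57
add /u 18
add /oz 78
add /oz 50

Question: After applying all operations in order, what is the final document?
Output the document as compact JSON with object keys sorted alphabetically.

After op 1 (add /nc 82): {"nc":82,"och":31,"oz":95,"qk":28}
After op 2 (replace /qk 0): {"nc":82,"och":31,"oz":95,"qk":0}
After op 3 (replace /nc 78): {"nc":78,"och":31,"oz":95,"qk":0}
After op 4 (add /i 3): {"i":3,"nc":78,"och":31,"oz":95,"qk":0}
After op 5 (remove /i): {"nc":78,"och":31,"oz":95,"qk":0}
After op 6 (add /wz 40): {"nc":78,"och":31,"oz":95,"qk":0,"wz":40}
After op 7 (replace /och 57): {"nc":78,"och":57,"oz":95,"qk":0,"wz":40}
After op 8 (remove /och): {"nc":78,"oz":95,"qk":0,"wz":40}
After op 9 (replace /nc 3): {"nc":3,"oz":95,"qk":0,"wz":40}
After op 10 (replace /nc 35): {"nc":35,"oz":95,"qk":0,"wz":40}
After op 11 (replace /oz 57): {"nc":35,"oz":57,"qk":0,"wz":40}
After op 12 (add /u 18): {"nc":35,"oz":57,"qk":0,"u":18,"wz":40}
After op 13 (add /oz 78): {"nc":35,"oz":78,"qk":0,"u":18,"wz":40}
After op 14 (add /oz 50): {"nc":35,"oz":50,"qk":0,"u":18,"wz":40}

Answer: {"nc":35,"oz":50,"qk":0,"u":18,"wz":40}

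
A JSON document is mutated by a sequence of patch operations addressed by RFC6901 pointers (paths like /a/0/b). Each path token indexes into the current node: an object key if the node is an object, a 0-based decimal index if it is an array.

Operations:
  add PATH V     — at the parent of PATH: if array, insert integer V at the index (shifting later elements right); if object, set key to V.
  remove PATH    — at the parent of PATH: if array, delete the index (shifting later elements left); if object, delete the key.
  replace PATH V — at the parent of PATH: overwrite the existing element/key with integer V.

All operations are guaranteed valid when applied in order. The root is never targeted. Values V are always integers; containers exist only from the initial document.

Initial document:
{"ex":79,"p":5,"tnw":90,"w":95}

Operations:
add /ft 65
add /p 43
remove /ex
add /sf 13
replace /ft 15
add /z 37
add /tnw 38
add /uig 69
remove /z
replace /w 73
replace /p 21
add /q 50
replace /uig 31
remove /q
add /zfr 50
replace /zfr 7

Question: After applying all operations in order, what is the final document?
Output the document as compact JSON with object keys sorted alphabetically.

After op 1 (add /ft 65): {"ex":79,"ft":65,"p":5,"tnw":90,"w":95}
After op 2 (add /p 43): {"ex":79,"ft":65,"p":43,"tnw":90,"w":95}
After op 3 (remove /ex): {"ft":65,"p":43,"tnw":90,"w":95}
After op 4 (add /sf 13): {"ft":65,"p":43,"sf":13,"tnw":90,"w":95}
After op 5 (replace /ft 15): {"ft":15,"p":43,"sf":13,"tnw":90,"w":95}
After op 6 (add /z 37): {"ft":15,"p":43,"sf":13,"tnw":90,"w":95,"z":37}
After op 7 (add /tnw 38): {"ft":15,"p":43,"sf":13,"tnw":38,"w":95,"z":37}
After op 8 (add /uig 69): {"ft":15,"p":43,"sf":13,"tnw":38,"uig":69,"w":95,"z":37}
After op 9 (remove /z): {"ft":15,"p":43,"sf":13,"tnw":38,"uig":69,"w":95}
After op 10 (replace /w 73): {"ft":15,"p":43,"sf":13,"tnw":38,"uig":69,"w":73}
After op 11 (replace /p 21): {"ft":15,"p":21,"sf":13,"tnw":38,"uig":69,"w":73}
After op 12 (add /q 50): {"ft":15,"p":21,"q":50,"sf":13,"tnw":38,"uig":69,"w":73}
After op 13 (replace /uig 31): {"ft":15,"p":21,"q":50,"sf":13,"tnw":38,"uig":31,"w":73}
After op 14 (remove /q): {"ft":15,"p":21,"sf":13,"tnw":38,"uig":31,"w":73}
After op 15 (add /zfr 50): {"ft":15,"p":21,"sf":13,"tnw":38,"uig":31,"w":73,"zfr":50}
After op 16 (replace /zfr 7): {"ft":15,"p":21,"sf":13,"tnw":38,"uig":31,"w":73,"zfr":7}

Answer: {"ft":15,"p":21,"sf":13,"tnw":38,"uig":31,"w":73,"zfr":7}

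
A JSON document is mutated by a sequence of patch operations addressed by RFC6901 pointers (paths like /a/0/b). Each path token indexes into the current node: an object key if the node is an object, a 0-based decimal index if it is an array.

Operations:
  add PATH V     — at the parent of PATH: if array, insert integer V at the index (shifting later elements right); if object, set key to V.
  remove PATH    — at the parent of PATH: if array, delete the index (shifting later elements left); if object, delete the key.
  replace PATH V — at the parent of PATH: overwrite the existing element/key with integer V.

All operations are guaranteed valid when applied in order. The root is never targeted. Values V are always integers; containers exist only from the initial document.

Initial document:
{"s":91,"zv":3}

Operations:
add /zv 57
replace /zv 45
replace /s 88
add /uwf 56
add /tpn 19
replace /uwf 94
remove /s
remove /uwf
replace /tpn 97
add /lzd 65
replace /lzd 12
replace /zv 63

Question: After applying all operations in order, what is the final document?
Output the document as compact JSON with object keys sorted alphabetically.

After op 1 (add /zv 57): {"s":91,"zv":57}
After op 2 (replace /zv 45): {"s":91,"zv":45}
After op 3 (replace /s 88): {"s":88,"zv":45}
After op 4 (add /uwf 56): {"s":88,"uwf":56,"zv":45}
After op 5 (add /tpn 19): {"s":88,"tpn":19,"uwf":56,"zv":45}
After op 6 (replace /uwf 94): {"s":88,"tpn":19,"uwf":94,"zv":45}
After op 7 (remove /s): {"tpn":19,"uwf":94,"zv":45}
After op 8 (remove /uwf): {"tpn":19,"zv":45}
After op 9 (replace /tpn 97): {"tpn":97,"zv":45}
After op 10 (add /lzd 65): {"lzd":65,"tpn":97,"zv":45}
After op 11 (replace /lzd 12): {"lzd":12,"tpn":97,"zv":45}
After op 12 (replace /zv 63): {"lzd":12,"tpn":97,"zv":63}

Answer: {"lzd":12,"tpn":97,"zv":63}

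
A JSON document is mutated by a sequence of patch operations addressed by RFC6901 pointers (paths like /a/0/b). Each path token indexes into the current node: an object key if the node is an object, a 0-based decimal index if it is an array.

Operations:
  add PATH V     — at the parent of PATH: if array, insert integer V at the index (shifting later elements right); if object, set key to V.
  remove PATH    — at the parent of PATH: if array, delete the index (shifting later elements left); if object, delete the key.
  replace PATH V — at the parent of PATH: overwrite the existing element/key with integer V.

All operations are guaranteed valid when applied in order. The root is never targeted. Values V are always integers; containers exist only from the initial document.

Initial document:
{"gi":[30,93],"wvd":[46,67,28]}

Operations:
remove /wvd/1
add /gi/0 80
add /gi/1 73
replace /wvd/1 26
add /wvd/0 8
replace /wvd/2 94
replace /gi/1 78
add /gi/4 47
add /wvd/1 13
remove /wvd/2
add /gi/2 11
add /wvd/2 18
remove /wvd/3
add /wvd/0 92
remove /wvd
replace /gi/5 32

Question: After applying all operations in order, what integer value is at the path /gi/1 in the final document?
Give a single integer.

Answer: 78

Derivation:
After op 1 (remove /wvd/1): {"gi":[30,93],"wvd":[46,28]}
After op 2 (add /gi/0 80): {"gi":[80,30,93],"wvd":[46,28]}
After op 3 (add /gi/1 73): {"gi":[80,73,30,93],"wvd":[46,28]}
After op 4 (replace /wvd/1 26): {"gi":[80,73,30,93],"wvd":[46,26]}
After op 5 (add /wvd/0 8): {"gi":[80,73,30,93],"wvd":[8,46,26]}
After op 6 (replace /wvd/2 94): {"gi":[80,73,30,93],"wvd":[8,46,94]}
After op 7 (replace /gi/1 78): {"gi":[80,78,30,93],"wvd":[8,46,94]}
After op 8 (add /gi/4 47): {"gi":[80,78,30,93,47],"wvd":[8,46,94]}
After op 9 (add /wvd/1 13): {"gi":[80,78,30,93,47],"wvd":[8,13,46,94]}
After op 10 (remove /wvd/2): {"gi":[80,78,30,93,47],"wvd":[8,13,94]}
After op 11 (add /gi/2 11): {"gi":[80,78,11,30,93,47],"wvd":[8,13,94]}
After op 12 (add /wvd/2 18): {"gi":[80,78,11,30,93,47],"wvd":[8,13,18,94]}
After op 13 (remove /wvd/3): {"gi":[80,78,11,30,93,47],"wvd":[8,13,18]}
After op 14 (add /wvd/0 92): {"gi":[80,78,11,30,93,47],"wvd":[92,8,13,18]}
After op 15 (remove /wvd): {"gi":[80,78,11,30,93,47]}
After op 16 (replace /gi/5 32): {"gi":[80,78,11,30,93,32]}
Value at /gi/1: 78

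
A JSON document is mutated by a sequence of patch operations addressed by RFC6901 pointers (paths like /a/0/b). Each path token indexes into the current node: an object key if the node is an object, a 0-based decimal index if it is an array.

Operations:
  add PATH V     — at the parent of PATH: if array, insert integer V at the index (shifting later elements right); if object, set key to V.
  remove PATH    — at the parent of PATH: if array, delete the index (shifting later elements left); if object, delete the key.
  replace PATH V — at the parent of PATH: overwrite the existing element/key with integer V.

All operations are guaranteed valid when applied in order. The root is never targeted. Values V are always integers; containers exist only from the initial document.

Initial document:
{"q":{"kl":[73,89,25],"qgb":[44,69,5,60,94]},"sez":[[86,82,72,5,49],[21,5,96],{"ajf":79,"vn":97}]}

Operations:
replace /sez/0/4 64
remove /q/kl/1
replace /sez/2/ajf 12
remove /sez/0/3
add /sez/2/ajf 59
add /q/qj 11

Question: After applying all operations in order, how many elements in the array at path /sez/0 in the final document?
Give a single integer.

Answer: 4

Derivation:
After op 1 (replace /sez/0/4 64): {"q":{"kl":[73,89,25],"qgb":[44,69,5,60,94]},"sez":[[86,82,72,5,64],[21,5,96],{"ajf":79,"vn":97}]}
After op 2 (remove /q/kl/1): {"q":{"kl":[73,25],"qgb":[44,69,5,60,94]},"sez":[[86,82,72,5,64],[21,5,96],{"ajf":79,"vn":97}]}
After op 3 (replace /sez/2/ajf 12): {"q":{"kl":[73,25],"qgb":[44,69,5,60,94]},"sez":[[86,82,72,5,64],[21,5,96],{"ajf":12,"vn":97}]}
After op 4 (remove /sez/0/3): {"q":{"kl":[73,25],"qgb":[44,69,5,60,94]},"sez":[[86,82,72,64],[21,5,96],{"ajf":12,"vn":97}]}
After op 5 (add /sez/2/ajf 59): {"q":{"kl":[73,25],"qgb":[44,69,5,60,94]},"sez":[[86,82,72,64],[21,5,96],{"ajf":59,"vn":97}]}
After op 6 (add /q/qj 11): {"q":{"kl":[73,25],"qgb":[44,69,5,60,94],"qj":11},"sez":[[86,82,72,64],[21,5,96],{"ajf":59,"vn":97}]}
Size at path /sez/0: 4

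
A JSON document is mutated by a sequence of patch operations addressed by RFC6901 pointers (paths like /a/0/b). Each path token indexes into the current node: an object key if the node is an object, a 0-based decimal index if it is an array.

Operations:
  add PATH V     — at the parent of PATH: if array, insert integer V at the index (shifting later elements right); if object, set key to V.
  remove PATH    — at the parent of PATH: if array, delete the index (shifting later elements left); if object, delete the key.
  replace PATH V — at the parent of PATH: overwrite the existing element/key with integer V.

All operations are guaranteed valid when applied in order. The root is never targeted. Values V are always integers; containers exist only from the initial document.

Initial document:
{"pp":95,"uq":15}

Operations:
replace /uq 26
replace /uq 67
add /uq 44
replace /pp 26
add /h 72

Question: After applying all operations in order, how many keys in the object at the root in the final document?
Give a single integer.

Answer: 3

Derivation:
After op 1 (replace /uq 26): {"pp":95,"uq":26}
After op 2 (replace /uq 67): {"pp":95,"uq":67}
After op 3 (add /uq 44): {"pp":95,"uq":44}
After op 4 (replace /pp 26): {"pp":26,"uq":44}
After op 5 (add /h 72): {"h":72,"pp":26,"uq":44}
Size at the root: 3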